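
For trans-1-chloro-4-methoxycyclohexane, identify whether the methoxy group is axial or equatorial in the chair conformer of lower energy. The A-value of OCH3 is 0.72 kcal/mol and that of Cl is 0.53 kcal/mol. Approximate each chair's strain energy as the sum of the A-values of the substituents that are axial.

equatorial

C1 and C4 have opposite parity, so for the trans isomer the two substituents are e,e in one chair and a,a in the other.
Chair I (methoxy axial, chloro axial): E = 1.25 kcal/mol.
Chair II (methoxy equatorial, chloro equatorial): E = 0.00 kcal/mol.
Chair II is the more stable (lower-energy) conformer, and in that chair the methoxy group is equatorial.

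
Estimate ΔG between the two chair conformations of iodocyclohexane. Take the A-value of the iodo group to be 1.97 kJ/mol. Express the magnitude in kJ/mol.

1.97 kJ/mol

A monosubstituted cyclohexane has one chair with the iodo group axial (E = A = 1.97 kJ/mol) and one with it equatorial (E = 0).
ΔE = 1.97 − 0 = 1.97 kJ/mol.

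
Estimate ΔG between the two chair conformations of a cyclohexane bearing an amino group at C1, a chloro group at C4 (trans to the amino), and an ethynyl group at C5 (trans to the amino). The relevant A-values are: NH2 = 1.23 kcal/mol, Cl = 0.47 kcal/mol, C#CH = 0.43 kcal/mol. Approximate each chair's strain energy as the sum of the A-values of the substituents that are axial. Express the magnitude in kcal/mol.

1.27 kcal/mol

Chair I (amino axial, chloro axial, ethynyl equatorial): E = 1.70 kcal/mol.
Chair II (amino equatorial, chloro equatorial, ethynyl axial): E = 0.43 kcal/mol.
ΔE = 1.70 − 0.43 = 1.27 kcal/mol; chair II is more stable.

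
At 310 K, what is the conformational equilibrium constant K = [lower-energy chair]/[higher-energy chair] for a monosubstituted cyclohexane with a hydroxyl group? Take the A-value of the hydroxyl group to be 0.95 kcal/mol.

K ≈ 4.68

One chair has the hydroxyl group axial (E = 0.95 kcal/mol) and the other has it equatorial (E = 0).
ΔG = 0.95 kcal/mol between the two chairs.
K = exp(ΔG/RT) with R = 1.987×10⁻³ kcal mol⁻¹ K⁻¹ and T = 310 K gives K ≈ 4.68.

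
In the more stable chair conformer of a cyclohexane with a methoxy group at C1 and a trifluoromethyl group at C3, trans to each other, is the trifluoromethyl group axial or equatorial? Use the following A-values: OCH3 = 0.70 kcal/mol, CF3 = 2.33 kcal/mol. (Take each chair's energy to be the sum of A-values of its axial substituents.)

C1 and C3 have the same parity, so for the trans isomer the two substituents are one axial and one equatorial in each chair.
Chair I (methoxy axial, trifluoromethyl equatorial): E = 0.70 kcal/mol.
Chair II (methoxy equatorial, trifluoromethyl axial): E = 2.33 kcal/mol.
Chair I is the more stable (lower-energy) conformer, and in that chair the trifluoromethyl group is equatorial.

equatorial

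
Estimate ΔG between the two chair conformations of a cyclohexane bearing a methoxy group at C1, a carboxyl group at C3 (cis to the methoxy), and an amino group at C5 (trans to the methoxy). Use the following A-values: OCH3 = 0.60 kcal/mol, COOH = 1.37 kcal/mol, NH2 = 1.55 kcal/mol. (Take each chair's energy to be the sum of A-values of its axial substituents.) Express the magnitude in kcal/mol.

Chair I (methoxy axial, carboxyl axial, amino equatorial): E = 1.97 kcal/mol.
Chair II (methoxy equatorial, carboxyl equatorial, amino axial): E = 1.55 kcal/mol.
ΔE = 1.97 − 1.55 = 0.42 kcal/mol; chair II is more stable.

0.42 kcal/mol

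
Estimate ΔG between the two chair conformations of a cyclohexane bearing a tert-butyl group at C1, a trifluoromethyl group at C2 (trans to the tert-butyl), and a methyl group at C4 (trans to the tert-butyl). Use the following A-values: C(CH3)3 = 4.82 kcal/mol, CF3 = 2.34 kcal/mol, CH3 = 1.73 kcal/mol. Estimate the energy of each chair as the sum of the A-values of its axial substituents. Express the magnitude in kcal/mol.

8.89 kcal/mol

Chair I (tert-butyl axial, trifluoromethyl axial, methyl axial): E = 8.89 kcal/mol.
Chair II (tert-butyl equatorial, trifluoromethyl equatorial, methyl equatorial): E = 0.00 kcal/mol.
ΔE = 8.89 − 0.00 = 8.89 kcal/mol; chair II is more stable.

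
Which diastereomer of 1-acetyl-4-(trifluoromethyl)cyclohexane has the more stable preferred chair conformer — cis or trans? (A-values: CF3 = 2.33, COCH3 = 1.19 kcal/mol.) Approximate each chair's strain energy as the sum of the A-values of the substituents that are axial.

trans

At 1,4 positions (parity opposite): cis → (a,e or e,a); trans → (e,e or a,a).
Best chair for cis: E = 1.19 kcal/mol; best chair for trans: E = 0.00 kcal/mol.
The trans isomer is lower by 1.19 kcal/mol.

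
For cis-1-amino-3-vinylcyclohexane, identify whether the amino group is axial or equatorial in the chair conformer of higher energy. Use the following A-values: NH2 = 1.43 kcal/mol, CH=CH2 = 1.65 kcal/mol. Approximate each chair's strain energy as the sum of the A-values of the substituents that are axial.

axial

C1 and C3 have the same parity, so for the cis isomer the two substituents are e,e in one chair and a,a in the other.
Chair I (amino axial, vinyl axial): E = 3.08 kcal/mol.
Chair II (amino equatorial, vinyl equatorial): E = 0.00 kcal/mol.
Chair I is the less stable (higher-energy) conformer, and in that chair the amino group is axial.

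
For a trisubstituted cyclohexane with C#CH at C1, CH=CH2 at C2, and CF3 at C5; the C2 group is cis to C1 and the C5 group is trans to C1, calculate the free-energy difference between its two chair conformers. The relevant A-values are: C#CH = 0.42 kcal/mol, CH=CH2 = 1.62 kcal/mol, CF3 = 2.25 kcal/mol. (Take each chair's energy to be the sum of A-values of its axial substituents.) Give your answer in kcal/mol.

Chair I (ethynyl axial, vinyl equatorial, trifluoromethyl equatorial): E = 0.42 kcal/mol.
Chair II (ethynyl equatorial, vinyl axial, trifluoromethyl axial): E = 3.87 kcal/mol.
ΔE = 3.87 − 0.42 = 3.45 kcal/mol; chair I is more stable.

3.45 kcal/mol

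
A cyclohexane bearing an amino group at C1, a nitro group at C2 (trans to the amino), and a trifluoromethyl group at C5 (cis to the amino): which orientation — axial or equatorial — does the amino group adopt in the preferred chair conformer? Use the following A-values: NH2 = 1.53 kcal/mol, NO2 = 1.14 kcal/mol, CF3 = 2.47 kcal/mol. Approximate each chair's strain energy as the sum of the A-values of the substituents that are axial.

Chair I (amino axial, nitro axial, trifluoromethyl axial): E = 5.14 kcal/mol.
Chair II (amino equatorial, nitro equatorial, trifluoromethyl equatorial): E = 0.00 kcal/mol.
Chair II is the more stable (lower-energy) conformer, and in that chair the amino group is equatorial.

equatorial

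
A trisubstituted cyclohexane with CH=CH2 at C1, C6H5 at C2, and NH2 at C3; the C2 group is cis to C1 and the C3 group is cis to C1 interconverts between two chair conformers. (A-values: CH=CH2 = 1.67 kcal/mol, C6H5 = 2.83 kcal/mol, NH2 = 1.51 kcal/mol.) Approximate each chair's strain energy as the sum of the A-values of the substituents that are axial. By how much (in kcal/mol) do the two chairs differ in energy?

Chair I (vinyl axial, phenyl equatorial, amino axial): E = 3.18 kcal/mol.
Chair II (vinyl equatorial, phenyl axial, amino equatorial): E = 2.83 kcal/mol.
ΔE = 3.18 − 2.83 = 0.35 kcal/mol; chair II is more stable.

0.35 kcal/mol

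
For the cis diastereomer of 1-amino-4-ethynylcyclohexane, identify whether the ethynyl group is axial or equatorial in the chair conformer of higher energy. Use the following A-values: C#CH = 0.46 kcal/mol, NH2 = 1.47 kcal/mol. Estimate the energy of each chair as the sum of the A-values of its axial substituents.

equatorial

C1 and C4 have opposite parity, so for the cis isomer the two substituents are one axial and one equatorial in each chair.
Chair I (ethynyl axial, amino equatorial): E = 0.46 kcal/mol.
Chair II (ethynyl equatorial, amino axial): E = 1.47 kcal/mol.
Chair II is the less stable (higher-energy) conformer, and in that chair the ethynyl group is equatorial.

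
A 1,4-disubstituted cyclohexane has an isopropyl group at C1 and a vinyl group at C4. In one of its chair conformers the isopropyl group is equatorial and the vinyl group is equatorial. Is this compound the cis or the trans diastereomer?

C1 and C4 have opposite parity, so their axial bonds point in opposite directions.
With opposite-parity carbons, two substituents on the same face are one axial and one equatorial; opposite faces give both axial or both equatorial.
Here the groups are equatorial/equatorial → opposite face → trans.

trans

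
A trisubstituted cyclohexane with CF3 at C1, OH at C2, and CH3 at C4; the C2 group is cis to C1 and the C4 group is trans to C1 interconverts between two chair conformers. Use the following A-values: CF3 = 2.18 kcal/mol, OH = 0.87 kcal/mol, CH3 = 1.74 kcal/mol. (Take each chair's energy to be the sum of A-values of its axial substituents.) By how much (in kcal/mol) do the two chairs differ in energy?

Chair I (trifluoromethyl axial, hydroxyl equatorial, methyl axial): E = 3.92 kcal/mol.
Chair II (trifluoromethyl equatorial, hydroxyl axial, methyl equatorial): E = 0.87 kcal/mol.
ΔE = 3.92 − 0.87 = 3.05 kcal/mol; chair II is more stable.

3.05 kcal/mol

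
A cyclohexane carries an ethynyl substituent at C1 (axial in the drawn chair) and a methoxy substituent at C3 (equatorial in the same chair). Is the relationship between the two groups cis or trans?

trans

C1 and C3 have the same parity, so their axial bonds point in the same direction.
With same-parity carbons, two substituents on the same face are both axial or both equatorial; opposite faces give one of each.
Here the groups are axial/equatorial → opposite face → trans.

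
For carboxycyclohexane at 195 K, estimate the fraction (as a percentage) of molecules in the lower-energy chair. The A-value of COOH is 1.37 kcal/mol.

One chair has the carboxyl group axial (E = 1.37 kcal/mol) and the other has it equatorial (E = 0).
ΔG = 1.37 kcal/mol between the two chairs.
K = exp(ΔG/RT) with R = 1.987×10⁻³ kcal mol⁻¹ K⁻¹ and T = 195 K gives K ≈ 34.3.
Fraction in the lower-energy chair = K/(K+1) = 97.2%.

97.2%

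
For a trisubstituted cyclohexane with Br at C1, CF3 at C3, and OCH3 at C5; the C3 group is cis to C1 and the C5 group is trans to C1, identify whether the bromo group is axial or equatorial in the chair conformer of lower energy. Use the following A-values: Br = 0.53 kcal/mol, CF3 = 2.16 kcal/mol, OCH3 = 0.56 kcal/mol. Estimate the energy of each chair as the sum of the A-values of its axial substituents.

Chair I (bromo axial, trifluoromethyl axial, methoxy equatorial): E = 2.69 kcal/mol.
Chair II (bromo equatorial, trifluoromethyl equatorial, methoxy axial): E = 0.56 kcal/mol.
Chair II is the more stable (lower-energy) conformer, and in that chair the bromo group is equatorial.

equatorial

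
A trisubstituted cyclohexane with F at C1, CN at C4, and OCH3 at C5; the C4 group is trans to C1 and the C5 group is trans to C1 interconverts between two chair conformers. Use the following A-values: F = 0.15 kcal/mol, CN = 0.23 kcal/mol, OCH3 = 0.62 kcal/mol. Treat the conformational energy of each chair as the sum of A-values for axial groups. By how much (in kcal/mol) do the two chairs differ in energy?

0.24 kcal/mol

Chair I (fluoro axial, cyano axial, methoxy equatorial): E = 0.38 kcal/mol.
Chair II (fluoro equatorial, cyano equatorial, methoxy axial): E = 0.62 kcal/mol.
ΔE = 0.62 − 0.38 = 0.24 kcal/mol; chair I is more stable.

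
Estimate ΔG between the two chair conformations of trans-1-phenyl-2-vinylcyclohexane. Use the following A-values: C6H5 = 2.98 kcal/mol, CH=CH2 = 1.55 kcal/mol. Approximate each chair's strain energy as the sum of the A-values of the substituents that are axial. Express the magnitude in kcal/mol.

C1 and C2 have opposite parity, so for the trans isomer the two substituents are e,e in one chair and a,a in the other.
Chair I (phenyl axial, vinyl axial): E = 4.53 kcal/mol.
Chair II (phenyl equatorial, vinyl equatorial): E = 0.00 kcal/mol.
ΔE = 4.53 − 0.00 = 4.53 kcal/mol; chair II is more stable.

4.53 kcal/mol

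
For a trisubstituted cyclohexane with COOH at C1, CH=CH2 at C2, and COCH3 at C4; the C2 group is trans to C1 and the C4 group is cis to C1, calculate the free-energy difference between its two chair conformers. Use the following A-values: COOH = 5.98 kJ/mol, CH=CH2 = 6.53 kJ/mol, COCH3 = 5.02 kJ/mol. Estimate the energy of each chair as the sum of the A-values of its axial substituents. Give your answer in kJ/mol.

Chair I (carboxyl axial, vinyl axial, acetyl equatorial): E = 12.51 kJ/mol.
Chair II (carboxyl equatorial, vinyl equatorial, acetyl axial): E = 5.02 kJ/mol.
ΔE = 12.51 − 5.02 = 7.49 kJ/mol; chair II is more stable.

7.49 kJ/mol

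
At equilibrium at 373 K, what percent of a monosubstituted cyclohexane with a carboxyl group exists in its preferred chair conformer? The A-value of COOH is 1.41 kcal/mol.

One chair has the carboxyl group axial (E = 1.41 kcal/mol) and the other has it equatorial (E = 0).
ΔG = 1.41 kcal/mol between the two chairs.
K = exp(ΔG/RT) with R = 1.987×10⁻³ kcal mol⁻¹ K⁻¹ and T = 373 K gives K ≈ 6.7.
Fraction in the lower-energy chair = K/(K+1) = 87.0%.

87.0%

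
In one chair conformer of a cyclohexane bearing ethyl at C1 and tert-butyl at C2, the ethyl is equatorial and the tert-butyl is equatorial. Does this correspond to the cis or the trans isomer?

trans

C1 and C2 have opposite parity, so their axial bonds point in opposite directions.
With opposite-parity carbons, two substituents on the same face are one axial and one equatorial; opposite faces give both axial or both equatorial.
Here the groups are equatorial/equatorial → opposite face → trans.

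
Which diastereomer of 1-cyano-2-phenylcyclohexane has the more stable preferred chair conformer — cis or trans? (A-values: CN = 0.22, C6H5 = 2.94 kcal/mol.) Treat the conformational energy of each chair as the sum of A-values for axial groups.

At 1,2 positions (parity opposite): cis → (a,e or e,a); trans → (e,e or a,a).
Best chair for cis: E = 0.22 kcal/mol; best chair for trans: E = 0.00 kcal/mol.
The trans isomer is lower by 0.22 kcal/mol.

trans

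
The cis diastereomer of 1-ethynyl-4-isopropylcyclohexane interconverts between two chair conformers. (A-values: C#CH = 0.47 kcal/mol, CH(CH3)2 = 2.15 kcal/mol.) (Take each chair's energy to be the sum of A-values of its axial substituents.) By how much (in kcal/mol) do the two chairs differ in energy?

1.68 kcal/mol

C1 and C4 have opposite parity, so for the cis isomer the two substituents are one axial and one equatorial in each chair.
Chair I (ethynyl axial, isopropyl equatorial): E = 0.47 kcal/mol.
Chair II (ethynyl equatorial, isopropyl axial): E = 2.15 kcal/mol.
ΔE = 2.15 − 0.47 = 1.68 kcal/mol; chair I is more stable.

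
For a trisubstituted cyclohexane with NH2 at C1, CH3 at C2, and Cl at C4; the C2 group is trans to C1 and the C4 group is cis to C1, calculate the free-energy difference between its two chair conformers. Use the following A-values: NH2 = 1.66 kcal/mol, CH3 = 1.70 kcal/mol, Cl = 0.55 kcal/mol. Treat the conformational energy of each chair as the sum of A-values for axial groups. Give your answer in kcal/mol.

2.81 kcal/mol

Chair I (amino axial, methyl axial, chloro equatorial): E = 3.36 kcal/mol.
Chair II (amino equatorial, methyl equatorial, chloro axial): E = 0.55 kcal/mol.
ΔE = 3.36 − 0.55 = 2.81 kcal/mol; chair II is more stable.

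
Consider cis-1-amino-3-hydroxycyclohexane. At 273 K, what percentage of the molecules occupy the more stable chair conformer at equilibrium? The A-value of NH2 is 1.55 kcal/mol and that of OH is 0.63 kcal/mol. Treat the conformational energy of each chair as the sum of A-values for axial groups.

C1 and C3 have the same parity, so for the cis isomer the two substituents are e,e in one chair and a,a in the other.
Chair I (amino axial, hydroxyl axial): E = 2.18 kcal/mol; chair II (amino equatorial, hydroxyl equatorial): E = 0.00 kcal/mol.
ΔG = 2.18 kcal/mol between the two chairs.
K = exp(ΔG/RT) with R = 1.987×10⁻³ kcal mol⁻¹ K⁻¹ and T = 273 K gives K ≈ 55.6.
Fraction in the lower-energy chair = K/(K+1) = 98.2%.

98.2%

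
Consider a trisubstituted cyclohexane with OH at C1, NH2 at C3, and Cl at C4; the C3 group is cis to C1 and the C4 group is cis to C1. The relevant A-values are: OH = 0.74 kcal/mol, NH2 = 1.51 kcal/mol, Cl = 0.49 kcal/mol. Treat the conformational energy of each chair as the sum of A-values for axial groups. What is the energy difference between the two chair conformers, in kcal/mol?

1.76 kcal/mol

Chair I (hydroxyl axial, amino axial, chloro equatorial): E = 2.25 kcal/mol.
Chair II (hydroxyl equatorial, amino equatorial, chloro axial): E = 0.49 kcal/mol.
ΔE = 2.25 − 0.49 = 1.76 kcal/mol; chair II is more stable.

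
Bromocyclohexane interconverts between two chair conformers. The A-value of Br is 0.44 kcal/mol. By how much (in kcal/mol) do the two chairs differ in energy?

A monosubstituted cyclohexane has one chair with the bromo group axial (E = A = 0.44 kcal/mol) and one with it equatorial (E = 0).
ΔE = 0.44 − 0 = 0.44 kcal/mol.

0.44 kcal/mol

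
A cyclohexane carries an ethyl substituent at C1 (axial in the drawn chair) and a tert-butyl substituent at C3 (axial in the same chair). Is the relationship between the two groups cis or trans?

C1 and C3 have the same parity, so their axial bonds point in the same direction.
With same-parity carbons, two substituents on the same face are both axial or both equatorial; opposite faces give one of each.
Here the groups are axial/axial → same face → cis.

cis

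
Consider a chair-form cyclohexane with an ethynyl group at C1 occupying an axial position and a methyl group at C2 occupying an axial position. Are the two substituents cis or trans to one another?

C1 and C2 have opposite parity, so their axial bonds point in opposite directions.
With opposite-parity carbons, two substituents on the same face are one axial and one equatorial; opposite faces give both axial or both equatorial.
Here the groups are axial/axial → opposite face → trans.

trans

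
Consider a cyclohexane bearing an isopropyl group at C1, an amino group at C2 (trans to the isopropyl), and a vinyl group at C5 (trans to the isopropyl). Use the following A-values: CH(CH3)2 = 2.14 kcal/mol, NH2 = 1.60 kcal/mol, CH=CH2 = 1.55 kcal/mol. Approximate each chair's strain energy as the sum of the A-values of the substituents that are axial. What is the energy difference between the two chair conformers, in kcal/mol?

2.19 kcal/mol

Chair I (isopropyl axial, amino axial, vinyl equatorial): E = 3.74 kcal/mol.
Chair II (isopropyl equatorial, amino equatorial, vinyl axial): E = 1.55 kcal/mol.
ΔE = 3.74 − 1.55 = 2.19 kcal/mol; chair II is more stable.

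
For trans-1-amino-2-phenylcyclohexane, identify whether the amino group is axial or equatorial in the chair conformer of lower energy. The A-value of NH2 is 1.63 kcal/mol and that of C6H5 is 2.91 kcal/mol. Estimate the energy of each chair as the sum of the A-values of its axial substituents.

C1 and C2 have opposite parity, so for the trans isomer the two substituents are e,e in one chair and a,a in the other.
Chair I (amino axial, phenyl axial): E = 4.54 kcal/mol.
Chair II (amino equatorial, phenyl equatorial): E = 0.00 kcal/mol.
Chair II is the more stable (lower-energy) conformer, and in that chair the amino group is equatorial.

equatorial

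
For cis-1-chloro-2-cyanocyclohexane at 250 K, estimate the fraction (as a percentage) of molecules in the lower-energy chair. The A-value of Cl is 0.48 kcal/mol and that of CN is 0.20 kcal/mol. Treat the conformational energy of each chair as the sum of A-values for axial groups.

63.7%

C1 and C2 have opposite parity, so for the cis isomer the two substituents are one axial and one equatorial in each chair.
Chair I (chloro axial, cyano equatorial): E = 0.48 kcal/mol; chair II (chloro equatorial, cyano axial): E = 0.20 kcal/mol.
ΔG = 0.28 kcal/mol between the two chairs.
K = exp(ΔG/RT) with R = 1.987×10⁻³ kcal mol⁻¹ K⁻¹ and T = 250 K gives K ≈ 1.76.
Fraction in the lower-energy chair = K/(K+1) = 63.7%.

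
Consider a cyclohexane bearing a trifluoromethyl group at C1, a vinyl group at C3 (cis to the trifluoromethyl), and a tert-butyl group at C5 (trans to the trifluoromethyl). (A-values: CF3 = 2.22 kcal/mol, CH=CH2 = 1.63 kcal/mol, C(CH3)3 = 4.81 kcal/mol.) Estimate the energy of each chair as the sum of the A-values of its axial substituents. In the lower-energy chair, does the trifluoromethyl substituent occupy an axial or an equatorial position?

axial

Chair I (trifluoromethyl axial, vinyl axial, tert-butyl equatorial): E = 3.85 kcal/mol.
Chair II (trifluoromethyl equatorial, vinyl equatorial, tert-butyl axial): E = 4.81 kcal/mol.
Chair I is the more stable (lower-energy) conformer, and in that chair the trifluoromethyl group is axial.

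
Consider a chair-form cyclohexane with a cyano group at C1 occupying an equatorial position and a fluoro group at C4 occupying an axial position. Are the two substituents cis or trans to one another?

C1 and C4 have opposite parity, so their axial bonds point in opposite directions.
With opposite-parity carbons, two substituents on the same face are one axial and one equatorial; opposite faces give both axial or both equatorial.
Here the groups are equatorial/axial → same face → cis.

cis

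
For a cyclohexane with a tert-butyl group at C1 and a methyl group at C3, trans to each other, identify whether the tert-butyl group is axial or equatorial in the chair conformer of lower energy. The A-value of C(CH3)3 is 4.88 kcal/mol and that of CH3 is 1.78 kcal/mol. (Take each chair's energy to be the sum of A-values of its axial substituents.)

equatorial

C1 and C3 have the same parity, so for the trans isomer the two substituents are one axial and one equatorial in each chair.
Chair I (tert-butyl axial, methyl equatorial): E = 4.88 kcal/mol.
Chair II (tert-butyl equatorial, methyl axial): E = 1.78 kcal/mol.
Chair II is the more stable (lower-energy) conformer, and in that chair the tert-butyl group is equatorial.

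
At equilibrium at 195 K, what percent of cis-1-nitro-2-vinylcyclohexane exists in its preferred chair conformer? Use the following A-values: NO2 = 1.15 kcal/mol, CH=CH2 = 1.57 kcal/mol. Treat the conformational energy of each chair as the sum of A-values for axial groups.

74.7%

C1 and C2 have opposite parity, so for the cis isomer the two substituents are one axial and one equatorial in each chair.
Chair I (nitro axial, vinyl equatorial): E = 1.15 kcal/mol; chair II (nitro equatorial, vinyl axial): E = 1.57 kcal/mol.
ΔG = 0.42 kcal/mol between the two chairs.
K = exp(ΔG/RT) with R = 1.987×10⁻³ kcal mol⁻¹ K⁻¹ and T = 195 K gives K ≈ 2.96.
Fraction in the lower-energy chair = K/(K+1) = 74.7%.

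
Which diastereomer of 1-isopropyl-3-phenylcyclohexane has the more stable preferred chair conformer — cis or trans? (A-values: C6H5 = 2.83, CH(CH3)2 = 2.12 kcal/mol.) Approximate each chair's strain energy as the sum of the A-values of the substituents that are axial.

At 1,3 positions (parity same): cis → (e,e or a,a); trans → (a,e or e,a).
Best chair for cis: E = 0.00 kcal/mol; best chair for trans: E = 2.12 kcal/mol.
The cis isomer is lower by 2.12 kcal/mol.

cis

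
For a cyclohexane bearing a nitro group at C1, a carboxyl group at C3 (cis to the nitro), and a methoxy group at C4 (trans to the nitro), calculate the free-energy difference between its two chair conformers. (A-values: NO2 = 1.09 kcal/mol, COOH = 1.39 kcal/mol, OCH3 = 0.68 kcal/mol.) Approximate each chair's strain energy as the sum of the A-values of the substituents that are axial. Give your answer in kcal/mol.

3.16 kcal/mol

Chair I (nitro axial, carboxyl axial, methoxy axial): E = 3.16 kcal/mol.
Chair II (nitro equatorial, carboxyl equatorial, methoxy equatorial): E = 0.00 kcal/mol.
ΔE = 3.16 − 0.00 = 3.16 kcal/mol; chair II is more stable.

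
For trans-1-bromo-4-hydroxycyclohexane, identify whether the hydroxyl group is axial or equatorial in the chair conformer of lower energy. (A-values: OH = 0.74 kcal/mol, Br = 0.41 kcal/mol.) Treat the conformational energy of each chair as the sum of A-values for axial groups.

equatorial

C1 and C4 have opposite parity, so for the trans isomer the two substituents are e,e in one chair and a,a in the other.
Chair I (hydroxyl axial, bromo axial): E = 1.15 kcal/mol.
Chair II (hydroxyl equatorial, bromo equatorial): E = 0.00 kcal/mol.
Chair II is the more stable (lower-energy) conformer, and in that chair the hydroxyl group is equatorial.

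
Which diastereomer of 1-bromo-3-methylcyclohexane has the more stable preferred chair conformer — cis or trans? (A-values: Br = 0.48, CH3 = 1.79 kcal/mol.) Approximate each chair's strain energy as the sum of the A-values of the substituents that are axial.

cis

At 1,3 positions (parity same): cis → (e,e or a,a); trans → (a,e or e,a).
Best chair for cis: E = 0.00 kcal/mol; best chair for trans: E = 0.48 kcal/mol.
The cis isomer is lower by 0.48 kcal/mol.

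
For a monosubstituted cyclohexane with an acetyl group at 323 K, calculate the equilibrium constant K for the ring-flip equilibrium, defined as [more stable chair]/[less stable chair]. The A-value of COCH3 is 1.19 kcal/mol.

One chair has the acetyl group axial (E = 1.19 kcal/mol) and the other has it equatorial (E = 0).
ΔG = 1.19 kcal/mol between the two chairs.
K = exp(ΔG/RT) with R = 1.987×10⁻³ kcal mol⁻¹ K⁻¹ and T = 323 K gives K ≈ 6.39.

K ≈ 6.39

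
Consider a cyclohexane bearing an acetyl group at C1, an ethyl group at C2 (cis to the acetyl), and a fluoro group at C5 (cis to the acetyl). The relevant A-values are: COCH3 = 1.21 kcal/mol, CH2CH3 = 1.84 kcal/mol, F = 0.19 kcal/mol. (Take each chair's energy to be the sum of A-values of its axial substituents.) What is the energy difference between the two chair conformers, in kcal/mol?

0.44 kcal/mol

Chair I (acetyl axial, ethyl equatorial, fluoro axial): E = 1.40 kcal/mol.
Chair II (acetyl equatorial, ethyl axial, fluoro equatorial): E = 1.84 kcal/mol.
ΔE = 1.84 − 1.40 = 0.44 kcal/mol; chair I is more stable.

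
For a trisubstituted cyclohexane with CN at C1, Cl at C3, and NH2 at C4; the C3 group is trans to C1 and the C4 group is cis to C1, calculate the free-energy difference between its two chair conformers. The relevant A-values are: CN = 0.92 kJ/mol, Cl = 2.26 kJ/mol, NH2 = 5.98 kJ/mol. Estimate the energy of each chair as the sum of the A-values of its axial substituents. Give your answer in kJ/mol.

7.32 kJ/mol

Chair I (cyano axial, chloro equatorial, amino equatorial): E = 0.92 kJ/mol.
Chair II (cyano equatorial, chloro axial, amino axial): E = 8.24 kJ/mol.
ΔE = 8.24 − 0.92 = 7.32 kJ/mol; chair I is more stable.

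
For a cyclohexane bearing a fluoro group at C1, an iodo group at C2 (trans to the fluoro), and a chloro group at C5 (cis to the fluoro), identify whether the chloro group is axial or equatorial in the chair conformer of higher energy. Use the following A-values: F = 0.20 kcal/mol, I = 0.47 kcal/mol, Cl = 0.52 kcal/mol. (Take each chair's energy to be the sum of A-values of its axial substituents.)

axial

Chair I (fluoro axial, iodo axial, chloro axial): E = 1.19 kcal/mol.
Chair II (fluoro equatorial, iodo equatorial, chloro equatorial): E = 0.00 kcal/mol.
Chair I is the less stable (higher-energy) conformer, and in that chair the chloro group is axial.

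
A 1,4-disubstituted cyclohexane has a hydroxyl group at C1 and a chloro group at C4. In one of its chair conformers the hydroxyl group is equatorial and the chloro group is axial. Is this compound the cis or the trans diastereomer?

C1 and C4 have opposite parity, so their axial bonds point in opposite directions.
With opposite-parity carbons, two substituents on the same face are one axial and one equatorial; opposite faces give both axial or both equatorial.
Here the groups are equatorial/axial → same face → cis.

cis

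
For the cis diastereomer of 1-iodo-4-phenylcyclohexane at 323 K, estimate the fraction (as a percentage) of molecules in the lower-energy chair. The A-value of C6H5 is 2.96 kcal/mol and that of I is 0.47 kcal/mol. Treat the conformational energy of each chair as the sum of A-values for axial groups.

C1 and C4 have opposite parity, so for the cis isomer the two substituents are one axial and one equatorial in each chair.
Chair I (phenyl axial, iodo equatorial): E = 2.96 kcal/mol; chair II (phenyl equatorial, iodo axial): E = 0.47 kcal/mol.
ΔG = 2.49 kcal/mol between the two chairs.
K = exp(ΔG/RT) with R = 1.987×10⁻³ kcal mol⁻¹ K⁻¹ and T = 323 K gives K ≈ 48.4.
Fraction in the lower-energy chair = K/(K+1) = 98.0%.

98.0%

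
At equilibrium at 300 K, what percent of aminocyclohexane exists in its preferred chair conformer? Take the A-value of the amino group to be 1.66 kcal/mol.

94.2%

One chair has the amino group axial (E = 1.66 kcal/mol) and the other has it equatorial (E = 0).
ΔG = 1.66 kcal/mol between the two chairs.
K = exp(ΔG/RT) with R = 1.987×10⁻³ kcal mol⁻¹ K⁻¹ and T = 300 K gives K ≈ 16.2.
Fraction in the lower-energy chair = K/(K+1) = 94.2%.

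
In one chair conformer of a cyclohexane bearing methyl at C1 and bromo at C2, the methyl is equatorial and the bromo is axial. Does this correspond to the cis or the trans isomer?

cis

C1 and C2 have opposite parity, so their axial bonds point in opposite directions.
With opposite-parity carbons, two substituents on the same face are one axial and one equatorial; opposite faces give both axial or both equatorial.
Here the groups are equatorial/axial → same face → cis.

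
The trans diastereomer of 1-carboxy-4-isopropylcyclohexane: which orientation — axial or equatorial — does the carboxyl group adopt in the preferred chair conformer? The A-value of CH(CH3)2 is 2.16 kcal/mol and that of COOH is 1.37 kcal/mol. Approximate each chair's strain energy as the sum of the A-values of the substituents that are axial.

equatorial

C1 and C4 have opposite parity, so for the trans isomer the two substituents are e,e in one chair and a,a in the other.
Chair I (isopropyl axial, carboxyl axial): E = 3.53 kcal/mol.
Chair II (isopropyl equatorial, carboxyl equatorial): E = 0.00 kcal/mol.
Chair II is the more stable (lower-energy) conformer, and in that chair the carboxyl group is equatorial.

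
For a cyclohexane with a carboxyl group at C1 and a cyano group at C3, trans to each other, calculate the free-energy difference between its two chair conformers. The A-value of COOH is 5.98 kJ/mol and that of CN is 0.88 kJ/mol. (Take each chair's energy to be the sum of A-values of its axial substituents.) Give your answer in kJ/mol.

5.10 kJ/mol

C1 and C3 have the same parity, so for the trans isomer the two substituents are one axial and one equatorial in each chair.
Chair I (carboxyl axial, cyano equatorial): E = 5.98 kJ/mol.
Chair II (carboxyl equatorial, cyano axial): E = 0.88 kJ/mol.
ΔE = 5.98 − 0.88 = 5.10 kJ/mol; chair II is more stable.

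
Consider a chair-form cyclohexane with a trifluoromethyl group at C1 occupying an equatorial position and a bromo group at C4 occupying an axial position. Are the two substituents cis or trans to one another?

C1 and C4 have opposite parity, so their axial bonds point in opposite directions.
With opposite-parity carbons, two substituents on the same face are one axial and one equatorial; opposite faces give both axial or both equatorial.
Here the groups are equatorial/axial → same face → cis.

cis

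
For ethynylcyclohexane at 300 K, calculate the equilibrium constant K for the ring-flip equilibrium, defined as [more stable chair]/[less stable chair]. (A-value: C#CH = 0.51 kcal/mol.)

One chair has the ethynyl group axial (E = 0.51 kcal/mol) and the other has it equatorial (E = 0).
ΔG = 0.51 kcal/mol between the two chairs.
K = exp(ΔG/RT) with R = 1.987×10⁻³ kcal mol⁻¹ K⁻¹ and T = 300 K gives K ≈ 2.35.

K ≈ 2.35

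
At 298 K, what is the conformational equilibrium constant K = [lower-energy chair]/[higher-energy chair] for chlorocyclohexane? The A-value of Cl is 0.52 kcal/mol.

K ≈ 2.41

One chair has the chloro group axial (E = 0.52 kcal/mol) and the other has it equatorial (E = 0).
ΔG = 0.52 kcal/mol between the two chairs.
K = exp(ΔG/RT) with R = 1.987×10⁻³ kcal mol⁻¹ K⁻¹ and T = 298 K gives K ≈ 2.41.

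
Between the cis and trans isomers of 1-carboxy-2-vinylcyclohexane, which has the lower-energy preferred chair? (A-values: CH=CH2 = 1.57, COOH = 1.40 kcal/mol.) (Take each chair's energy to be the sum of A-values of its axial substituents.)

trans

At 1,2 positions (parity opposite): cis → (a,e or e,a); trans → (e,e or a,a).
Best chair for cis: E = 1.40 kcal/mol; best chair for trans: E = 0.00 kcal/mol.
The trans isomer is lower by 1.40 kcal/mol.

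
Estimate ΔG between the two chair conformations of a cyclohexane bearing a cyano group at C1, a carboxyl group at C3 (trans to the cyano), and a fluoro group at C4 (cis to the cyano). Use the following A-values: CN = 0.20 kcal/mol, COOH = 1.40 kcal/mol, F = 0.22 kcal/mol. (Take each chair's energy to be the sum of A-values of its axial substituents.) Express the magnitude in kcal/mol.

1.42 kcal/mol

Chair I (cyano axial, carboxyl equatorial, fluoro equatorial): E = 0.20 kcal/mol.
Chair II (cyano equatorial, carboxyl axial, fluoro axial): E = 1.62 kcal/mol.
ΔE = 1.62 − 0.20 = 1.42 kcal/mol; chair I is more stable.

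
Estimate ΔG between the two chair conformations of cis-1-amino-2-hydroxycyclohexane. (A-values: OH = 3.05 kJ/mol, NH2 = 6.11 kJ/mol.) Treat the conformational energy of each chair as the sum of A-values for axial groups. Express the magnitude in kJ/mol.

C1 and C2 have opposite parity, so for the cis isomer the two substituents are one axial and one equatorial in each chair.
Chair I (hydroxyl axial, amino equatorial): E = 3.05 kJ/mol.
Chair II (hydroxyl equatorial, amino axial): E = 6.11 kJ/mol.
ΔE = 6.11 − 3.05 = 3.06 kJ/mol; chair I is more stable.

3.06 kJ/mol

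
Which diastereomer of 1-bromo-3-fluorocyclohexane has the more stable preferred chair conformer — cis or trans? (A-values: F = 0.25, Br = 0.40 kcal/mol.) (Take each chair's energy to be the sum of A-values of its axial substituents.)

cis

At 1,3 positions (parity same): cis → (e,e or a,a); trans → (a,e or e,a).
Best chair for cis: E = 0.00 kcal/mol; best chair for trans: E = 0.25 kcal/mol.
The cis isomer is lower by 0.25 kcal/mol.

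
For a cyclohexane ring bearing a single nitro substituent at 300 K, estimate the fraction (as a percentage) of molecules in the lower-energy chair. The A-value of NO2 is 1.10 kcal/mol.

86.4%

One chair has the nitro group axial (E = 1.10 kcal/mol) and the other has it equatorial (E = 0).
ΔG = 1.10 kcal/mol between the two chairs.
K = exp(ΔG/RT) with R = 1.987×10⁻³ kcal mol⁻¹ K⁻¹ and T = 300 K gives K ≈ 6.33.
Fraction in the lower-energy chair = K/(K+1) = 86.4%.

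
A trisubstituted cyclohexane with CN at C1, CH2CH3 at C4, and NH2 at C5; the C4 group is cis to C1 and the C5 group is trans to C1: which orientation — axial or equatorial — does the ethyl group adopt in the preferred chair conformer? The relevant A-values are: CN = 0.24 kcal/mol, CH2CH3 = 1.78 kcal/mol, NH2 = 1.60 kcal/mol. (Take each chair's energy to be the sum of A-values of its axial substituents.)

Chair I (cyano axial, ethyl equatorial, amino equatorial): E = 0.24 kcal/mol.
Chair II (cyano equatorial, ethyl axial, amino axial): E = 3.38 kcal/mol.
Chair I is the more stable (lower-energy) conformer, and in that chair the ethyl group is equatorial.

equatorial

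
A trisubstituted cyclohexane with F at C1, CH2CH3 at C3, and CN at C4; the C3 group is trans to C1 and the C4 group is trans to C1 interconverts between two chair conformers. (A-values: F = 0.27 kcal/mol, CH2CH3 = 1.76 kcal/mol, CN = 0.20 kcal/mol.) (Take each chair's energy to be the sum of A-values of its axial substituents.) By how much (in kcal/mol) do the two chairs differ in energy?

1.29 kcal/mol

Chair I (fluoro axial, ethyl equatorial, cyano axial): E = 0.47 kcal/mol.
Chair II (fluoro equatorial, ethyl axial, cyano equatorial): E = 1.76 kcal/mol.
ΔE = 1.76 − 0.47 = 1.29 kcal/mol; chair I is more stable.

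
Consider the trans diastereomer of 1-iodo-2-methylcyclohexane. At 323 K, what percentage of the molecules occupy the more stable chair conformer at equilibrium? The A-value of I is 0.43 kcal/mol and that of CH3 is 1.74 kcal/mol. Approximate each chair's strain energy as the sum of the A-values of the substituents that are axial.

96.7%

C1 and C2 have opposite parity, so for the trans isomer the two substituents are e,e in one chair and a,a in the other.
Chair I (iodo axial, methyl axial): E = 2.17 kcal/mol; chair II (iodo equatorial, methyl equatorial): E = 0.00 kcal/mol.
ΔG = 2.17 kcal/mol between the two chairs.
K = exp(ΔG/RT) with R = 1.987×10⁻³ kcal mol⁻¹ K⁻¹ and T = 323 K gives K ≈ 29.4.
Fraction in the lower-energy chair = K/(K+1) = 96.7%.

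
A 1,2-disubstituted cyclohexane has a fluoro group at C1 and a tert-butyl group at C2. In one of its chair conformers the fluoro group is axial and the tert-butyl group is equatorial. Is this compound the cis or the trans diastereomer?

cis

C1 and C2 have opposite parity, so their axial bonds point in opposite directions.
With opposite-parity carbons, two substituents on the same face are one axial and one equatorial; opposite faces give both axial or both equatorial.
Here the groups are axial/equatorial → same face → cis.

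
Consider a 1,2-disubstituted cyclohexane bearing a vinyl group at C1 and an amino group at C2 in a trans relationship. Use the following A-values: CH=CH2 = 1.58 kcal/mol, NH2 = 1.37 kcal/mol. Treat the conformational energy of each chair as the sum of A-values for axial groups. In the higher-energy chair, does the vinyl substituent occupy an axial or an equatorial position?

axial

C1 and C2 have opposite parity, so for the trans isomer the two substituents are e,e in one chair and a,a in the other.
Chair I (vinyl axial, amino axial): E = 2.95 kcal/mol.
Chair II (vinyl equatorial, amino equatorial): E = 0.00 kcal/mol.
Chair I is the less stable (higher-energy) conformer, and in that chair the vinyl group is axial.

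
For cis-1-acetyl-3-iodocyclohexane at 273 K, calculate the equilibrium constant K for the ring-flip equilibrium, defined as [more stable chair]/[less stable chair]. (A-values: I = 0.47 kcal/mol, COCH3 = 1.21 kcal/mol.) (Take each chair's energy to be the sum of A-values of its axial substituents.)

C1 and C3 have the same parity, so for the cis isomer the two substituents are e,e in one chair and a,a in the other.
Chair I (iodo axial, acetyl axial): E = 1.68 kcal/mol; chair II (iodo equatorial, acetyl equatorial): E = 0.00 kcal/mol.
ΔG = 1.68 kcal/mol between the two chairs.
K = exp(ΔG/RT) with R = 1.987×10⁻³ kcal mol⁻¹ K⁻¹ and T = 273 K gives K ≈ 22.1.

K ≈ 22.1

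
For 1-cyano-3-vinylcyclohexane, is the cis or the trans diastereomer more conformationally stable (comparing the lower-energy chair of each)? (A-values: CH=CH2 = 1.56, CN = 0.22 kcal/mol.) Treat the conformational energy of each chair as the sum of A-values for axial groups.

At 1,3 positions (parity same): cis → (e,e or a,a); trans → (a,e or e,a).
Best chair for cis: E = 0.00 kcal/mol; best chair for trans: E = 0.22 kcal/mol.
The cis isomer is lower by 0.22 kcal/mol.

cis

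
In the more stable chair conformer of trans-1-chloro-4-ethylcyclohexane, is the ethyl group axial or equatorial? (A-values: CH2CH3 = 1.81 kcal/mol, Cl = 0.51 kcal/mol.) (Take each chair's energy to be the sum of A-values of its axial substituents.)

equatorial

C1 and C4 have opposite parity, so for the trans isomer the two substituents are e,e in one chair and a,a in the other.
Chair I (ethyl axial, chloro axial): E = 2.32 kcal/mol.
Chair II (ethyl equatorial, chloro equatorial): E = 0.00 kcal/mol.
Chair II is the more stable (lower-energy) conformer, and in that chair the ethyl group is equatorial.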